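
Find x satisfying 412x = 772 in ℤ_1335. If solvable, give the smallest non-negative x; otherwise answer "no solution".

961

First find gcd(412, 1335):
1335 = 3·412 + 99
412 = 4·99 + 16
99 = 6·16 + 3
16 = 5·3 + 1
3 = 3·1 + 0
gcd = 1, so a unique solution mod 1335 exists.
Back-substitute for the Bézout coefficients:
1 = 16 − 5·3
1 = −5·99 + 31·16
1 = 31·412 − 129·99
1 = −129·1335 + 418·412
So 412·(418) ≡ 1 (mod 1335), giving 412⁻¹ ≡ 418.
x ≡ 412⁻¹·772 ≡ 418·772 ≡ 961 (mod 1335).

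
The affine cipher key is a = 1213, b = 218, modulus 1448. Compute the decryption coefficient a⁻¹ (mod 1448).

1029

Apply the Euclidean algorithm to 1448 and 1213:
1448 = 1·1213 + 235
1213 = 5·235 + 38
235 = 6·38 + 7
38 = 5·7 + 3
7 = 2·3 + 1
3 = 3·1 + 0
gcd = 1, so the inverse exists. Back-substitute:
1 = 7 − 2·3
1 = −2·38 + 11·7
1 = 11·235 − 68·38
1 = −68·1213 + 351·235
1 = 351·1448 − 419·1213
So 1213·(-419) ≡ 1 (mod 1448), and -419 ≡ 1029 (mod 1448).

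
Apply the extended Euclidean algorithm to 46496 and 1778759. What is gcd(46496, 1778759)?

Apply Euclid's algorithm to 1778759 and 46496:
1778759 = 38×46496 + 11911
46496 = 3×11911 + 10763
11911 = 1×10763 + 1148
10763 = 9×1148 + 431
1148 = 2×431 + 286
431 = 1×286 + 145
286 = 1×145 + 141
145 = 1×141 + 4
141 = 35×4 + 1
4 = 4×1 + 0
gcd(46496, 1778759) = 1.
Express as a combination:
1 = 141 − 35·4
1 = −35·145 + 36·141
1 = 36·286 − 71·145
1 = −71·431 + 107·286
1 = 107·1148 − 285·431
1 = −285·10763 + 2672·1148
1 = 2672·11911 − 2957·10763
1 = −2957·46496 + 11543·11911
1 = 11543·1778759 − 441591·46496
So 1 = (11543)·1778759 + (-441591)·46496.

1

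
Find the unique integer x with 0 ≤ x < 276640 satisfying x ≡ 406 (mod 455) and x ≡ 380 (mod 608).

Write x = 406 + 455·k. Then 455·k ≡ 380 − 406 ≡ 582 (mod 608).
Need 455⁻¹ mod 608. Extended Euclid on (608, 455):
608 = 1·455 + 153
455 = 2·153 + 149
153 = 1·149 + 4
149 = 37·4 + 1
4 = 4·1 + 0
Back-substitute:
1 = 149 − 37·4
1 = −37·153 + 38·149
1 = 38·455 − 113·153
1 = −113·608 + 151·455
455⁻¹ ≡ 151 (mod 608), so k ≡ 151·582 ≡ 330 (mod 608).
x = 406 + 455·330 = 150556.

150556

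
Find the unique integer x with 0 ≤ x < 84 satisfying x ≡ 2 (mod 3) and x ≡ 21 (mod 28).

Write x = 2 + 3·k. Then 3·k ≡ 21 − 2 ≡ 19 (mod 28).
Need 3⁻¹ mod 28. Extended Euclid on (28, 3):
28 = 9×3 + 1
3 = 3×1 + 0
Back-substitute:
1 = 28 − 9·3
3⁻¹ ≡ 19 (mod 28), so k ≡ 19·19 ≡ 25 (mod 28).
x = 2 + 3·25 = 77.

77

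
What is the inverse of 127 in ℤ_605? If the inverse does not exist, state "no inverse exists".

gcd(605, 127) by repeated division:
605 = 4*127 + 97
127 = 1*97 + 30
97 = 3*30 + 7
30 = 4*7 + 2
7 = 3*2 + 1
2 = 2*1 + 0
Since gcd(127, 605) = 1, back-substitute to write 1 as a combination:
1 = 7 − 3·2
1 = −3·30 + 13·7
1 = 13·97 − 42·30
1 = −42·127 + 55·97
1 = 55·605 − 262·127
So 127·(-262) ≡ 1 (mod 605), and -262 ≡ 343 (mod 605).

343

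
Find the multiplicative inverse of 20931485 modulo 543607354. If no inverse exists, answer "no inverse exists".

476583115

gcd(543607354, 20931485) by repeated division:
543607354 = 25×20931485 + 20320229
20931485 = 1×20320229 + 611256
20320229 = 33×611256 + 148781
611256 = 4×148781 + 16132
148781 = 9×16132 + 3593
16132 = 4×3593 + 1760
3593 = 2×1760 + 73
1760 = 24×73 + 8
73 = 9×8 + 1
8 = 8×1 + 0
The gcd is 1. Working backward:
1 = 73 − 9·8
1 = −9·1760 + 217·73
1 = 217·3593 − 443·1760
1 = −443·16132 + 1989·3593
1 = 1989·148781 − 18344·16132
1 = −18344·611256 + 75365·148781
1 = 75365·20320229 − 2505389·611256
1 = −2505389·20931485 + 2580754·20320229
1 = 2580754·543607354 − 67024239·20931485
So 20931485·(-67024239) ≡ 1 (mod 543607354), and -67024239 ≡ 476583115 (mod 543607354).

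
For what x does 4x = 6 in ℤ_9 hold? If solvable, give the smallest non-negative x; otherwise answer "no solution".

6

First find gcd(4, 9):
9 = 2*4 + 1
4 = 4*1 + 0
gcd = 1, so a unique solution mod 9 exists.
Back-substitute for the Bézout coefficients:
1 = 9 − 2·4
So 4·(-2) ≡ 1 (mod 9), giving 4⁻¹ ≡ 7.
x ≡ 4⁻¹·6 ≡ 7·6 ≡ 6 (mod 9).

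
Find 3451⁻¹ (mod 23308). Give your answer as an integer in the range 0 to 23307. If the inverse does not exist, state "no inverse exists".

16527

Run Euclid on (23308, 3451):
23308 = 6*3451 + 2602
3451 = 1*2602 + 849
2602 = 3*849 + 55
849 = 15*55 + 24
55 = 2*24 + 7
24 = 3*7 + 3
7 = 2*3 + 1
3 = 3*1 + 0
The gcd is 1. Working backward:
1 = 7 − 2·3
1 = −2·24 + 7·7
1 = 7·55 − 16·24
1 = −16·849 + 247·55
1 = 247·2602 − 757·849
1 = −757·3451 + 1004·2602
1 = 1004·23308 − 6781·3451
So 3451·(-6781) ≡ 1 (mod 23308), and -6781 ≡ 16527 (mod 23308).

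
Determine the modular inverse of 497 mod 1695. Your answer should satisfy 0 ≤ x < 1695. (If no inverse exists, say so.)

1238

Extended Euclidean algorithm:
1695 = 3×497 + 204
497 = 2×204 + 89
204 = 2×89 + 26
89 = 3×26 + 11
26 = 2×11 + 4
11 = 2×4 + 3
4 = 1×3 + 1
3 = 3×1 + 0
The gcd is 1. Working backward:
1 = 4 − 3
1 = −11 + 3·4
1 = 3·26 − 7·11
1 = −7·89 + 24·26
1 = 24·204 − 55·89
1 = −55·497 + 134·204
1 = 134·1695 − 457·497
Hence 497⁻¹ ≡ -457 ≡ 1238 (mod 1695).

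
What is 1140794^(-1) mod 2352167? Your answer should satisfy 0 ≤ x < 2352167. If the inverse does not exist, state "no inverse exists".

Run Euclid on (2352167, 1140794):
2352167 = 2*1140794 + 70579
1140794 = 16*70579 + 11530
70579 = 6*11530 + 1399
11530 = 8*1399 + 338
1399 = 4*338 + 47
338 = 7*47 + 9
47 = 5*9 + 2
9 = 4*2 + 1
2 = 2*1 + 0
The gcd is 1. Working backward:
1 = 9 − 4·2
1 = −4·47 + 21·9
1 = 21·338 − 151·47
1 = −151·1399 + 625·338
1 = 625·11530 − 5151·1399
1 = −5151·70579 + 31531·11530
1 = 31531·1140794 − 509647·70579
1 = −509647·2352167 + 1050825·1140794
So 1140794·1050825 ≡ 1 (mod 2352167).

1050825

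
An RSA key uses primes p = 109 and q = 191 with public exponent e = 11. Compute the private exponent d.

3731

φ(n) = (p−1)(q−1) = 108·190 = 20520.
Need d with 11·d ≡ 1 (mod 20520). Apply the extended Euclidean algorithm:
20520 = 1865×11 + 5
11 = 2×5 + 1
5 = 5×1 + 0
Back-substitute:
1 = 11 − 2·5
1 = −2·20520 + 3731·11
So 11·3731 ≡ 1 (mod 20520), hence d = 3731.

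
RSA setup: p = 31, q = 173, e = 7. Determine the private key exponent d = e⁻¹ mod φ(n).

φ(n) = (p−1)(q−1) = 30·172 = 5160.
Need d with 7·d ≡ 1 (mod 5160). Apply the extended Euclidean algorithm:
5160 = 737·7 + 1
7 = 7·1 + 0
Back-substitute:
1 = 5160 − 737·7
So 7·(-737) ≡ 1 (mod 5160), hence d ≡ -737 ≡ 4423 (mod 5160).

4423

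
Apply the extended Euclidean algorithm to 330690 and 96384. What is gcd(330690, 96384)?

Apply Euclid's algorithm to 330690 and 96384:
330690 = 3×96384 + 41538
96384 = 2×41538 + 13308
41538 = 3×13308 + 1614
13308 = 8×1614 + 396
1614 = 4×396 + 30
396 = 13×30 + 6
30 = 5×6 + 0
gcd(330690, 96384) = 6.
Working backward:
6 = 396 − 13·30
6 = −13·1614 + 53·396
6 = 53·13308 − 437·1614
6 = −437·41538 + 1364·13308
6 = 1364·96384 − 3165·41538
6 = −3165·330690 + 10859·96384
So 6 = (-3165)·330690 + (10859)·96384.

6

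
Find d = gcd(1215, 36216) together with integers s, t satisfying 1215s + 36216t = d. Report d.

9

Apply Euclid's algorithm to 36216 and 1215:
36216 = 29*1215 + 981
1215 = 1*981 + 234
981 = 4*234 + 45
234 = 5*45 + 9
45 = 5*9 + 0
gcd(1215, 36216) = 9.
Back-substituting:
9 = 234 − 5·45
9 = −5·981 + 21·234
9 = 21·1215 − 26·981
9 = −26·36216 + 775·1215
So 9 = (-26)·36216 + (775)·1215.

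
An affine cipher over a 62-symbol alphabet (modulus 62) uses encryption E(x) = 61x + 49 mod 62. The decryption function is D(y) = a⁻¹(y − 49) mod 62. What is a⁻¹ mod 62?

61

Run Euclid on (62, 61):
62 = 1×61 + 1
61 = 61×1 + 0
Since gcd(61, 62) = 1, back-substitute to write 1 as a combination:
1 = 62 − 61
Hence 61⁻¹ ≡ -1 ≡ 61 (mod 62).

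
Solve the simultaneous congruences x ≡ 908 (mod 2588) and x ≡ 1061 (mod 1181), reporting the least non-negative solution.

3018516

Write x = 908 + 2588·k. Then 2588·k ≡ 1061 − 908 ≡ 153 (mod 1181).
Need 2588⁻¹ mod 1181. Extended Euclid on (1181, 226):
1181 = 5*226 + 51
226 = 4*51 + 22
51 = 2*22 + 7
22 = 3*7 + 1
7 = 7*1 + 0
Back-substitute:
1 = 22 − 3·7
1 = −3·51 + 7·22
1 = 7·226 − 31·51
1 = −31·1181 + 162·226
2588⁻¹ ≡ 162 (mod 1181), so k ≡ 162·153 ≡ 1166 (mod 1181).
x = 908 + 2588·1166 = 3018516.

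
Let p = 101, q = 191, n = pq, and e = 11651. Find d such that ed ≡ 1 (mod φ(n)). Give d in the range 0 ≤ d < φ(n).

φ(n) = (p−1)(q−1) = 100·190 = 19000.
Need d with 11651·d ≡ 1 (mod 19000). Apply the extended Euclidean algorithm:
19000 = 1×11651 + 7349
11651 = 1×7349 + 4302
7349 = 1×4302 + 3047
4302 = 1×3047 + 1255
3047 = 2×1255 + 537
1255 = 2×537 + 181
537 = 2×181 + 175
181 = 1×175 + 6
175 = 29×6 + 1
6 = 6×1 + 0
Back-substitute:
1 = 175 − 29·6
1 = −29·181 + 30·175
1 = 30·537 − 89·181
1 = −89·1255 + 208·537
1 = 208·3047 − 505·1255
1 = −505·4302 + 713·3047
1 = 713·7349 − 1218·4302
1 = −1218·11651 + 1931·7349
1 = 1931·19000 − 3149·11651
So 11651·(-3149) ≡ 1 (mod 19000), hence d ≡ -3149 ≡ 15851 (mod 19000).

15851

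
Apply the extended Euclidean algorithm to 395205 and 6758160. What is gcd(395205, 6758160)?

Repeated division:
6758160 = 17·395205 + 39675
395205 = 9·39675 + 38130
39675 = 1·38130 + 1545
38130 = 24·1545 + 1050
1545 = 1·1050 + 495
1050 = 2·495 + 60
495 = 8·60 + 15
60 = 4·15 + 0
gcd(395205, 6758160) = 15.
Working backward:
15 = 495 − 8·60
15 = −8·1050 + 17·495
15 = 17·1545 − 25·1050
15 = −25·38130 + 617·1545
15 = 617·39675 − 642·38130
15 = −642·395205 + 6395·39675
15 = 6395·6758160 − 109357·395205
So 15 = (6395)·6758160 + (-109357)·395205.

15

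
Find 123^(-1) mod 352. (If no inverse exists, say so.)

83

Run Euclid on (352, 123):
352 = 2*123 + 106
123 = 1*106 + 17
106 = 6*17 + 4
17 = 4*4 + 1
4 = 4*1 + 0
Since gcd(123, 352) = 1, back-substitute to write 1 as a combination:
1 = 17 − 4·4
1 = −4·106 + 25·17
1 = 25·123 − 29·106
1 = −29·352 + 83·123
So 123·83 ≡ 1 (mod 352).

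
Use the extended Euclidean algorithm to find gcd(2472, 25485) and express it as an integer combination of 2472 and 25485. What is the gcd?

3

Euclidean algorithm:
25485 = 10*2472 + 765
2472 = 3*765 + 177
765 = 4*177 + 57
177 = 3*57 + 6
57 = 9*6 + 3
6 = 2*3 + 0
gcd(2472, 25485) = 3.
Back-substituting:
3 = 57 − 9·6
3 = −9·177 + 28·57
3 = 28·765 − 121·177
3 = −121·2472 + 391·765
3 = 391·25485 − 4031·2472
So 3 = (391)·25485 + (-4031)·2472.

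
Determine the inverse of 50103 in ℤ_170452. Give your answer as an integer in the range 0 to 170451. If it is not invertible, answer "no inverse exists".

43199

Run Euclid on (170452, 50103):
170452 = 3×50103 + 20143
50103 = 2×20143 + 9817
20143 = 2×9817 + 509
9817 = 19×509 + 146
509 = 3×146 + 71
146 = 2×71 + 4
71 = 17×4 + 3
4 = 1×3 + 1
3 = 3×1 + 0
Since gcd(50103, 170452) = 1, back-substitute to write 1 as a combination:
1 = 4 − 3
1 = −71 + 18·4
1 = 18·146 − 37·71
1 = −37·509 + 129·146
1 = 129·9817 − 2488·509
1 = −2488·20143 + 5105·9817
1 = 5105·50103 − 12698·20143
1 = −12698·170452 + 43199·50103
So 50103·43199 ≡ 1 (mod 170452).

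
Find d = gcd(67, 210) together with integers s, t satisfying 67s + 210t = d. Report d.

Apply Euclid's algorithm to 210 and 67:
210 = 3*67 + 9
67 = 7*9 + 4
9 = 2*4 + 1
4 = 4*1 + 0
gcd(67, 210) = 1.
Express as a combination:
1 = 9 − 2·4
1 = −2·67 + 15·9
1 = 15·210 − 47·67
So 1 = (15)·210 + (-47)·67.

1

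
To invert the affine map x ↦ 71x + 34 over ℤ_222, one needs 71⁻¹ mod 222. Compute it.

Extended Euclidean algorithm:
222 = 3*71 + 9
71 = 7*9 + 8
9 = 1*8 + 1
8 = 8*1 + 0
gcd = 1, so the inverse exists. Back-substitute:
1 = 9 − 8
1 = −71 + 8·9
1 = 8·222 − 25·71
So 71·(-25) ≡ 1 (mod 222), and -25 ≡ 197 (mod 222).

197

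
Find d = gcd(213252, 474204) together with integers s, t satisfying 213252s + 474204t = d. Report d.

12

Apply Euclid's algorithm to 474204 and 213252:
474204 = 2·213252 + 47700
213252 = 4·47700 + 22452
47700 = 2·22452 + 2796
22452 = 8·2796 + 84
2796 = 33·84 + 24
84 = 3·24 + 12
24 = 2·12 + 0
gcd(213252, 474204) = 12.
Working backward:
12 = 84 − 3·24
12 = −3·2796 + 100·84
12 = 100·22452 − 803·2796
12 = −803·47700 + 1706·22452
12 = 1706·213252 − 7627·47700
12 = −7627·474204 + 16960·213252
So 12 = (-7627)·474204 + (16960)·213252.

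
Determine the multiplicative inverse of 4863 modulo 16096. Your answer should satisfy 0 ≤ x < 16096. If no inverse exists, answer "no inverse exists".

7295

Extended Euclidean algorithm:
16096 = 3×4863 + 1507
4863 = 3×1507 + 342
1507 = 4×342 + 139
342 = 2×139 + 64
139 = 2×64 + 11
64 = 5×11 + 9
11 = 1×9 + 2
9 = 4×2 + 1
2 = 2×1 + 0
gcd = 1, so the inverse exists. Back-substitute:
1 = 9 − 4·2
1 = −4·11 + 5·9
1 = 5·64 − 29·11
1 = −29·139 + 63·64
1 = 63·342 − 155·139
1 = −155·1507 + 683·342
1 = 683·4863 − 2204·1507
1 = −2204·16096 + 7295·4863
So 4863·7295 ≡ 1 (mod 16096).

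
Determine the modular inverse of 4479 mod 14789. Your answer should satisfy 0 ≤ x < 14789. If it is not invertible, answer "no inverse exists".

Extended Euclidean algorithm:
14789 = 3·4479 + 1352
4479 = 3·1352 + 423
1352 = 3·423 + 83
423 = 5·83 + 8
83 = 10·8 + 3
8 = 2·3 + 2
3 = 1·2 + 1
2 = 2·1 + 0
The gcd is 1. Working backward:
1 = 3 − 2
1 = −8 + 3·3
1 = 3·83 − 31·8
1 = −31·423 + 158·83
1 = 158·1352 − 505·423
1 = −505·4479 + 1673·1352
1 = 1673·14789 − 5524·4479
Thus 4479·(-5524) ≡ 1 (mod 14789); reducing, -5524 mod 14789 = 9265.

9265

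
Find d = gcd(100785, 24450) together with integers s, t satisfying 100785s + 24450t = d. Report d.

Euclidean algorithm:
100785 = 4*24450 + 2985
24450 = 8*2985 + 570
2985 = 5*570 + 135
570 = 4*135 + 30
135 = 4*30 + 15
30 = 2*15 + 0
gcd(100785, 24450) = 15.
Back-substituting:
15 = 135 − 4·30
15 = −4·570 + 17·135
15 = 17·2985 − 89·570
15 = −89·24450 + 729·2985
15 = 729·100785 − 3005·24450
So 15 = (729)·100785 + (-3005)·24450.

15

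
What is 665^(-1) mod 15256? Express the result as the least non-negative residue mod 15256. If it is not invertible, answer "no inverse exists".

Apply the Euclidean algorithm to 15256 and 665:
15256 = 22*665 + 626
665 = 1*626 + 39
626 = 16*39 + 2
39 = 19*2 + 1
2 = 2*1 + 0
Since gcd(665, 15256) = 1, back-substitute to write 1 as a combination:
1 = 39 − 19·2
1 = −19·626 + 305·39
1 = 305·665 − 324·626
1 = −324·15256 + 7433·665
So 665·7433 ≡ 1 (mod 15256).

7433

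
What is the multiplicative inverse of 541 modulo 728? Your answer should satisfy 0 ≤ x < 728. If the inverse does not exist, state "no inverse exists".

109

Extended Euclidean algorithm:
728 = 1*541 + 187
541 = 2*187 + 167
187 = 1*167 + 20
167 = 8*20 + 7
20 = 2*7 + 6
7 = 1*6 + 1
6 = 6*1 + 0
The gcd is 1. Working backward:
1 = 7 − 6
1 = −20 + 3·7
1 = 3·167 − 25·20
1 = −25·187 + 28·167
1 = 28·541 − 81·187
1 = −81·728 + 109·541
So 541·109 ≡ 1 (mod 728).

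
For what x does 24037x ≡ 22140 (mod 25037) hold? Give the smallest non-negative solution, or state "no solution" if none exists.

First find gcd(24037, 25037):
25037 = 1×24037 + 1000
24037 = 24×1000 + 37
1000 = 27×37 + 1
37 = 37×1 + 0
gcd = 1, so a unique solution mod 25037 exists.
Back-substitute for the Bézout coefficients:
1 = 1000 − 27·37
1 = −27·24037 + 649·1000
1 = 649·25037 − 676·24037
So 24037·(-676) ≡ 1 (mod 25037), giving 24037⁻¹ ≡ 24361.
x ≡ 24037⁻¹·22140 ≡ 24361·22140 ≡ 5486 (mod 25037).

5486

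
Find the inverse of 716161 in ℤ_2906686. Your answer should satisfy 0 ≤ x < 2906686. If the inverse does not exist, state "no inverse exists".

699051

Extended Euclidean algorithm:
2906686 = 4×716161 + 42042
716161 = 17×42042 + 1447
42042 = 29×1447 + 79
1447 = 18×79 + 25
79 = 3×25 + 4
25 = 6×4 + 1
4 = 4×1 + 0
Since gcd(716161, 2906686) = 1, back-substitute to write 1 as a combination:
1 = 25 − 6·4
1 = −6·79 + 19·25
1 = 19·1447 − 348·79
1 = −348·42042 + 10111·1447
1 = 10111·716161 − 172235·42042
1 = −172235·2906686 + 699051·716161
So 716161·699051 ≡ 1 (mod 2906686).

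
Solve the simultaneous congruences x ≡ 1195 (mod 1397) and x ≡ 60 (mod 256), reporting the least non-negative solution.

Write x = 1195 + 1397·k. Then 1397·k ≡ 60 − 1195 ≡ 145 (mod 256).
Need 1397⁻¹ mod 256. Extended Euclid on (256, 117):
256 = 2·117 + 22
117 = 5·22 + 7
22 = 3·7 + 1
7 = 7·1 + 0
Back-substitute:
1 = 22 − 3·7
1 = −3·117 + 16·22
1 = 16·256 − 35·117
1397⁻¹ ≡ 221 (mod 256), so k ≡ 221·145 ≡ 45 (mod 256).
x = 1195 + 1397·45 = 64060.

64060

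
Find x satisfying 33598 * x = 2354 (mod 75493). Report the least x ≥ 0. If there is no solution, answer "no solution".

First find gcd(33598, 75493):
75493 = 2*33598 + 8297
33598 = 4*8297 + 410
8297 = 20*410 + 97
410 = 4*97 + 22
97 = 4*22 + 9
22 = 2*9 + 4
9 = 2*4 + 1
4 = 4*1 + 0
gcd = 1, so a unique solution mod 75493 exists.
Back-substitute for the Bézout coefficients:
1 = 9 − 2·4
1 = −2·22 + 5·9
1 = 5·97 − 22·22
1 = −22·410 + 93·97
1 = 93·8297 − 1882·410
1 = −1882·33598 + 7621·8297
1 = 7621·75493 − 17124·33598
So 33598·(-17124) ≡ 1 (mod 75493), giving 33598⁻¹ ≡ 58369.
x ≡ 33598⁻¹·2354 ≡ 58369·2354 ≡ 3366 (mod 75493).

3366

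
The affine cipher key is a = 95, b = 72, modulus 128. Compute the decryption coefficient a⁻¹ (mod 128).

31

Apply the Euclidean algorithm to 128 and 95:
128 = 1·95 + 33
95 = 2·33 + 29
33 = 1·29 + 4
29 = 7·4 + 1
4 = 4·1 + 0
Since gcd(95, 128) = 1, back-substitute to write 1 as a combination:
1 = 29 − 7·4
1 = −7·33 + 8·29
1 = 8·95 − 23·33
1 = −23·128 + 31·95
So 95·31 ≡ 1 (mod 128).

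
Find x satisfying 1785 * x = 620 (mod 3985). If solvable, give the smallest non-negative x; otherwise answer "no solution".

First find gcd(1785, 3985):
3985 = 2×1785 + 415
1785 = 4×415 + 125
415 = 3×125 + 40
125 = 3×40 + 5
40 = 8×5 + 0
gcd = 5 and 5 | 620, so solutions exist. Divide through by 5: 357x ≡ 124 (mod 797).
Now find 357⁻¹ mod 797:
797 = 2·357 + 83
357 = 4·83 + 25
83 = 3·25 + 8
25 = 3·8 + 1
8 = 8·1 + 0
Back-substitute:
1 = 25 − 3·8
1 = −3·83 + 10·25
1 = 10·357 − 43·83
1 = −43·797 + 96·357
So 357⁻¹ ≡ 96 (mod 797).
Then x ≡ 96·124 ≡ 746 (mod 797); the smallest non-negative solution is x = 746.

746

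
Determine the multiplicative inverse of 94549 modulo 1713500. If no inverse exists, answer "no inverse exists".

93949

Run Euclid on (1713500, 94549):
1713500 = 18×94549 + 11618
94549 = 8×11618 + 1605
11618 = 7×1605 + 383
1605 = 4×383 + 73
383 = 5×73 + 18
73 = 4×18 + 1
18 = 18×1 + 0
gcd = 1, so the inverse exists. Back-substitute:
1 = 73 − 4·18
1 = −4·383 + 21·73
1 = 21·1605 − 88·383
1 = −88·11618 + 637·1605
1 = 637·94549 − 5184·11618
1 = −5184·1713500 + 93949·94549
So 94549·93949 ≡ 1 (mod 1713500).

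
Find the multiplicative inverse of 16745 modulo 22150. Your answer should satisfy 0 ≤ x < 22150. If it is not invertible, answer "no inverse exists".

no inverse exists

Compute gcd(16745, 22150):
22150 = 1·16745 + 5405
16745 = 3·5405 + 530
5405 = 10·530 + 105
530 = 5·105 + 5
105 = 21·5 + 0
gcd(16745, 22150) = 5 ≠ 1, so 16745 has no multiplicative inverse modulo 22150.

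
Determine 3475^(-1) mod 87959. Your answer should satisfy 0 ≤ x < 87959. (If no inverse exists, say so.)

gcd(87959, 3475) by repeated division:
87959 = 25×3475 + 1084
3475 = 3×1084 + 223
1084 = 4×223 + 192
223 = 1×192 + 31
192 = 6×31 + 6
31 = 5×6 + 1
6 = 6×1 + 0
The gcd is 1. Working backward:
1 = 31 − 5·6
1 = −5·192 + 31·31
1 = 31·223 − 36·192
1 = −36·1084 + 175·223
1 = 175·3475 − 561·1084
1 = −561·87959 + 14200·3475
So 3475·14200 ≡ 1 (mod 87959).

14200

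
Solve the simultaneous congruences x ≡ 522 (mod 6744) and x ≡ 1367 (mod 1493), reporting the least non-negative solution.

Write x = 522 + 6744·k. Then 6744·k ≡ 1367 − 522 ≡ 845 (mod 1493).
Need 6744⁻¹ mod 1493. Extended Euclid on (1493, 772):
1493 = 1*772 + 721
772 = 1*721 + 51
721 = 14*51 + 7
51 = 7*7 + 2
7 = 3*2 + 1
2 = 2*1 + 0
Back-substitute:
1 = 7 − 3·2
1 = −3·51 + 22·7
1 = 22·721 − 311·51
1 = −311·772 + 333·721
1 = 333·1493 − 644·772
6744⁻¹ ≡ 849 (mod 1493), so k ≡ 849·845 ≡ 765 (mod 1493).
x = 522 + 6744·765 = 5159682.

5159682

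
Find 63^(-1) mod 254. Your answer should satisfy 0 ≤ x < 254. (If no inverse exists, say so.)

125

Apply the Euclidean algorithm to 254 and 63:
254 = 4*63 + 2
63 = 31*2 + 1
2 = 2*1 + 0
gcd = 1, so the inverse exists. Back-substitute:
1 = 63 − 31·2
1 = −31·254 + 125·63
So 63·125 ≡ 1 (mod 254).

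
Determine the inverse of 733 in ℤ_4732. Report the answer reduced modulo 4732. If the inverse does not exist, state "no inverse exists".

gcd(4732, 733) by repeated division:
4732 = 6×733 + 334
733 = 2×334 + 65
334 = 5×65 + 9
65 = 7×9 + 2
9 = 4×2 + 1
2 = 2×1 + 0
gcd = 1, so the inverse exists. Back-substitute:
1 = 9 − 4·2
1 = −4·65 + 29·9
1 = 29·334 − 149·65
1 = −149·733 + 327·334
1 = 327·4732 − 2111·733
Thus 733·(-2111) ≡ 1 (mod 4732); reducing, -2111 mod 4732 = 2621.

2621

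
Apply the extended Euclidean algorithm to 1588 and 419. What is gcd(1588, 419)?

Apply Euclid's algorithm to 1588 and 419:
1588 = 3*419 + 331
419 = 1*331 + 88
331 = 3*88 + 67
88 = 1*67 + 21
67 = 3*21 + 4
21 = 5*4 + 1
4 = 4*1 + 0
gcd(1588, 419) = 1.
Working backward:
1 = 21 − 5·4
1 = −5·67 + 16·21
1 = 16·88 − 21·67
1 = −21·331 + 79·88
1 = 79·419 − 100·331
1 = −100·1588 + 379·419
So 1 = (-100)·1588 + (379)·419.

1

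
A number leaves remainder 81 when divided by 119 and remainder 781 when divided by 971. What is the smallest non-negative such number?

Write x = 81 + 119·k. Then 119·k ≡ 781 − 81 ≡ 700 (mod 971).
Need 119⁻¹ mod 971. Extended Euclid on (971, 119):
971 = 8*119 + 19
119 = 6*19 + 5
19 = 3*5 + 4
5 = 1*4 + 1
4 = 4*1 + 0
Back-substitute:
1 = 5 − 4
1 = −19 + 4·5
1 = 4·119 − 25·19
1 = −25·971 + 204·119
119⁻¹ ≡ 204 (mod 971), so k ≡ 204·700 ≡ 63 (mod 971).
x = 81 + 119·63 = 7578.

7578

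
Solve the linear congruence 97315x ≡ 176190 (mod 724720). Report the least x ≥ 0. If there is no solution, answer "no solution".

119834

First find gcd(97315, 724720):
724720 = 7×97315 + 43515
97315 = 2×43515 + 10285
43515 = 4×10285 + 2375
10285 = 4×2375 + 785
2375 = 3×785 + 20
785 = 39×20 + 5
20 = 4×5 + 0
gcd = 5 and 5 | 176190, so solutions exist. Divide through by 5: 19463x ≡ 35238 (mod 144944).
Now find 19463⁻¹ mod 144944:
144944 = 7*19463 + 8703
19463 = 2*8703 + 2057
8703 = 4*2057 + 475
2057 = 4*475 + 157
475 = 3*157 + 4
157 = 39*4 + 1
4 = 4*1 + 0
Back-substitute:
1 = 157 − 39·4
1 = −39·475 + 118·157
1 = 118·2057 − 511·475
1 = −511·8703 + 2162·2057
1 = 2162·19463 − 4835·8703
1 = −4835·144944 + 36007·19463
So 19463⁻¹ ≡ 36007 (mod 144944).
Then x ≡ 36007·35238 ≡ 119834 (mod 144944); the smallest non-negative solution is x = 119834.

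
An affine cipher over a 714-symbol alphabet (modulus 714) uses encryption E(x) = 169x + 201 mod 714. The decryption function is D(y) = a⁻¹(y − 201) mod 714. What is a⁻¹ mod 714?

169

Run Euclid on (714, 169):
714 = 4×169 + 38
169 = 4×38 + 17
38 = 2×17 + 4
17 = 4×4 + 1
4 = 4×1 + 0
Since gcd(169, 714) = 1, back-substitute to write 1 as a combination:
1 = 17 − 4·4
1 = −4·38 + 9·17
1 = 9·169 − 40·38
1 = −40·714 + 169·169
So 169·169 ≡ 1 (mod 714).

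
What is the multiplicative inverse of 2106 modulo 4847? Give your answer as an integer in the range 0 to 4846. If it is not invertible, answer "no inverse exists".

Extended Euclidean algorithm:
4847 = 2*2106 + 635
2106 = 3*635 + 201
635 = 3*201 + 32
201 = 6*32 + 9
32 = 3*9 + 5
9 = 1*5 + 4
5 = 1*4 + 1
4 = 4*1 + 0
gcd = 1, so the inverse exists. Back-substitute:
1 = 5 − 4
1 = −9 + 2·5
1 = 2·32 − 7·9
1 = −7·201 + 44·32
1 = 44·635 − 139·201
1 = −139·2106 + 461·635
1 = 461·4847 − 1061·2106
Hence 2106⁻¹ ≡ -1061 ≡ 3786 (mod 4847).

3786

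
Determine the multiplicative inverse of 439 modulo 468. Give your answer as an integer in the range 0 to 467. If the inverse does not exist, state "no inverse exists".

355

Apply the Euclidean algorithm to 468 and 439:
468 = 1·439 + 29
439 = 15·29 + 4
29 = 7·4 + 1
4 = 4·1 + 0
gcd = 1, so the inverse exists. Back-substitute:
1 = 29 − 7·4
1 = −7·439 + 106·29
1 = 106·468 − 113·439
Hence 439⁻¹ ≡ -113 ≡ 355 (mod 468).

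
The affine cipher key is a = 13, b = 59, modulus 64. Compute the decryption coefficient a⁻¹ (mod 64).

5

Apply the Euclidean algorithm to 64 and 13:
64 = 4×13 + 12
13 = 1×12 + 1
12 = 12×1 + 0
The gcd is 1. Working backward:
1 = 13 − 12
1 = −64 + 5·13
So 13·5 ≡ 1 (mod 64).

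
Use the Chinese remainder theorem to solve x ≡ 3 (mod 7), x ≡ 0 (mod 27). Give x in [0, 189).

Write x = 3 + 7·k. Then 7·k ≡ 0 − 3 ≡ 24 (mod 27).
Need 7⁻¹ mod 27. Extended Euclid on (27, 7):
27 = 3·7 + 6
7 = 1·6 + 1
6 = 6·1 + 0
Back-substitute:
1 = 7 − 6
1 = −27 + 4·7
7⁻¹ ≡ 4 (mod 27), so k ≡ 4·24 ≡ 15 (mod 27).
x = 3 + 7·15 = 108.

108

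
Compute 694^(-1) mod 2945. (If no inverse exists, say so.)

819

Apply the Euclidean algorithm to 2945 and 694:
2945 = 4*694 + 169
694 = 4*169 + 18
169 = 9*18 + 7
18 = 2*7 + 4
7 = 1*4 + 3
4 = 1*3 + 1
3 = 3*1 + 0
Since gcd(694, 2945) = 1, back-substitute to write 1 as a combination:
1 = 4 − 3
1 = −7 + 2·4
1 = 2·18 − 5·7
1 = −5·169 + 47·18
1 = 47·694 − 193·169
1 = −193·2945 + 819·694
So 694·819 ≡ 1 (mod 2945).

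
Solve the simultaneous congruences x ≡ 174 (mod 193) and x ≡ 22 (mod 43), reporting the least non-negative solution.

Write x = 174 + 193·k. Then 193·k ≡ 22 − 174 ≡ 20 (mod 43).
Need 193⁻¹ mod 43. Extended Euclid on (43, 21):
43 = 2*21 + 1
21 = 21*1 + 0
Back-substitute:
1 = 43 − 2·21
193⁻¹ ≡ 41 (mod 43), so k ≡ 41·20 ≡ 3 (mod 43).
x = 174 + 193·3 = 753.

753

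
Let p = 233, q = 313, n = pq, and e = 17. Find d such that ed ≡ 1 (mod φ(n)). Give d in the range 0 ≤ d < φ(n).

φ(n) = (p−1)(q−1) = 232·312 = 72384.
Need d with 17·d ≡ 1 (mod 72384). Apply the extended Euclidean algorithm:
72384 = 4257·17 + 15
17 = 1·15 + 2
15 = 7·2 + 1
2 = 2·1 + 0
Back-substitute:
1 = 15 − 7·2
1 = −7·17 + 8·15
1 = 8·72384 − 34063·17
So 17·(-34063) ≡ 1 (mod 72384), hence d ≡ -34063 ≡ 38321 (mod 72384).

38321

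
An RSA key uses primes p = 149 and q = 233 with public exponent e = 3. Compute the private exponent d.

φ(n) = (p−1)(q−1) = 148·232 = 34336.
Need d with 3·d ≡ 1 (mod 34336). Apply the extended Euclidean algorithm:
34336 = 11445·3 + 1
3 = 3·1 + 0
Back-substitute:
1 = 34336 − 11445·3
So 3·(-11445) ≡ 1 (mod 34336), hence d ≡ -11445 ≡ 22891 (mod 34336).

22891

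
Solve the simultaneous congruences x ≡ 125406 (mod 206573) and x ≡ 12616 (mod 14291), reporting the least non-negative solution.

Write x = 125406 + 206573·k. Then 206573·k ≡ 12616 − 125406 ≡ 1538 (mod 14291).
Need 206573⁻¹ mod 14291. Extended Euclid on (14291, 6499):
14291 = 2·6499 + 1293
6499 = 5·1293 + 34
1293 = 38·34 + 1
34 = 34·1 + 0
Back-substitute:
1 = 1293 − 38·34
1 = −38·6499 + 191·1293
1 = 191·14291 − 420·6499
206573⁻¹ ≡ 13871 (mod 14291), so k ≡ 13871·1538 ≡ 11426 (mod 14291).
x = 125406 + 206573·11426 = 2360428504.

2360428504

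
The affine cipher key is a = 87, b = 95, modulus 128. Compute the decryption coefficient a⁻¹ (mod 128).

103

Extended Euclidean algorithm:
128 = 1*87 + 41
87 = 2*41 + 5
41 = 8*5 + 1
5 = 5*1 + 0
gcd = 1, so the inverse exists. Back-substitute:
1 = 41 − 8·5
1 = −8·87 + 17·41
1 = 17·128 − 25·87
So 87·(-25) ≡ 1 (mod 128), and -25 ≡ 103 (mod 128).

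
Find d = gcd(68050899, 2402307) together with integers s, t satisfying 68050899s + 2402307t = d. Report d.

Apply Euclid's algorithm to 68050899 and 2402307:
68050899 = 28*2402307 + 786303
2402307 = 3*786303 + 43398
786303 = 18*43398 + 5139
43398 = 8*5139 + 2286
5139 = 2*2286 + 567
2286 = 4*567 + 18
567 = 31*18 + 9
18 = 2*9 + 0
gcd(68050899, 2402307) = 9.
Working backward:
9 = 567 − 31·18
9 = −31·2286 + 125·567
9 = 125·5139 − 281·2286
9 = −281·43398 + 2373·5139
9 = 2373·786303 − 42995·43398
9 = −42995·2402307 + 131358·786303
9 = 131358·68050899 − 3721019·2402307
So 9 = (131358)·68050899 + (-3721019)·2402307.

9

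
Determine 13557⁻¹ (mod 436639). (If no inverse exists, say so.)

Run Euclid on (436639, 13557):
436639 = 32×13557 + 2815
13557 = 4×2815 + 2297
2815 = 1×2297 + 518
2297 = 4×518 + 225
518 = 2×225 + 68
225 = 3×68 + 21
68 = 3×21 + 5
21 = 4×5 + 1
5 = 5×1 + 0
gcd = 1, so the inverse exists. Back-substitute:
1 = 21 − 4·5
1 = −4·68 + 13·21
1 = 13·225 − 43·68
1 = −43·518 + 99·225
1 = 99·2297 − 439·518
1 = −439·2815 + 538·2297
1 = 538·13557 − 2591·2815
1 = −2591·436639 + 83450·13557
So 13557·83450 ≡ 1 (mod 436639).

83450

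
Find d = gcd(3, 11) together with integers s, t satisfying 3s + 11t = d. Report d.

Euclidean algorithm:
11 = 3·3 + 2
3 = 1·2 + 1
2 = 2·1 + 0
gcd(3, 11) = 1.
Back-substituting:
1 = 3 − 2
1 = −11 + 4·3
So 1 = (-1)·11 + (4)·3.

1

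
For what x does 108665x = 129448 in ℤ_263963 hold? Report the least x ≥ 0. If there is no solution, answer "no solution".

249229

First find gcd(108665, 263963):
263963 = 2*108665 + 46633
108665 = 2*46633 + 15399
46633 = 3*15399 + 436
15399 = 35*436 + 139
436 = 3*139 + 19
139 = 7*19 + 6
19 = 3*6 + 1
6 = 6*1 + 0
gcd = 1, so a unique solution mod 263963 exists.
Back-substitute for the Bézout coefficients:
1 = 19 − 3·6
1 = −3·139 + 22·19
1 = 22·436 − 69·139
1 = −69·15399 + 2437·436
1 = 2437·46633 − 7380·15399
1 = −7380·108665 + 17197·46633
1 = 17197·263963 − 41774·108665
So 108665·(-41774) ≡ 1 (mod 263963), giving 108665⁻¹ ≡ 222189.
x ≡ 108665⁻¹·129448 ≡ 222189·129448 ≡ 249229 (mod 263963).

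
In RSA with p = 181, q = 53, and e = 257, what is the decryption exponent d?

φ(n) = (p−1)(q−1) = 180·52 = 9360.
Need d with 257·d ≡ 1 (mod 9360). Apply the extended Euclidean algorithm:
9360 = 36*257 + 108
257 = 2*108 + 41
108 = 2*41 + 26
41 = 1*26 + 15
26 = 1*15 + 11
15 = 1*11 + 4
11 = 2*4 + 3
4 = 1*3 + 1
3 = 3*1 + 0
Back-substitute:
1 = 4 − 3
1 = −11 + 3·4
1 = 3·15 − 4·11
1 = −4·26 + 7·15
1 = 7·41 − 11·26
1 = −11·108 + 29·41
1 = 29·257 − 69·108
1 = −69·9360 + 2513·257
So 257·2513 ≡ 1 (mod 9360), hence d = 2513.

2513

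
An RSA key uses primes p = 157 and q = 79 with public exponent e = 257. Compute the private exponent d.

φ(n) = (p−1)(q−1) = 156·78 = 12168.
Need d with 257·d ≡ 1 (mod 12168). Apply the extended Euclidean algorithm:
12168 = 47·257 + 89
257 = 2·89 + 79
89 = 1·79 + 10
79 = 7·10 + 9
10 = 1·9 + 1
9 = 9·1 + 0
Back-substitute:
1 = 10 − 9
1 = −79 + 8·10
1 = 8·89 − 9·79
1 = −9·257 + 26·89
1 = 26·12168 − 1231·257
So 257·(-1231) ≡ 1 (mod 12168), hence d ≡ -1231 ≡ 10937 (mod 12168).

10937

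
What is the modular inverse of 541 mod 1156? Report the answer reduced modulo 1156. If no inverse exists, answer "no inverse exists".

453

gcd(1156, 541) by repeated division:
1156 = 2*541 + 74
541 = 7*74 + 23
74 = 3*23 + 5
23 = 4*5 + 3
5 = 1*3 + 2
3 = 1*2 + 1
2 = 2*1 + 0
The gcd is 1. Working backward:
1 = 3 − 2
1 = −5 + 2·3
1 = 2·23 − 9·5
1 = −9·74 + 29·23
1 = 29·541 − 212·74
1 = −212·1156 + 453·541
So 541·453 ≡ 1 (mod 1156).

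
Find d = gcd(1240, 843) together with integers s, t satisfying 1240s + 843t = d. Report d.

1

Apply Euclid's algorithm to 1240 and 843:
1240 = 1·843 + 397
843 = 2·397 + 49
397 = 8·49 + 5
49 = 9·5 + 4
5 = 1·4 + 1
4 = 4·1 + 0
gcd(1240, 843) = 1.
Express as a combination:
1 = 5 − 4
1 = −49 + 10·5
1 = 10·397 − 81·49
1 = −81·843 + 172·397
1 = 172·1240 − 253·843
So 1 = (172)·1240 + (-253)·843.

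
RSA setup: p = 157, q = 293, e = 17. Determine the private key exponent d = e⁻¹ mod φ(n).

φ(n) = (p−1)(q−1) = 156·292 = 45552.
Need d with 17·d ≡ 1 (mod 45552). Apply the extended Euclidean algorithm:
45552 = 2679·17 + 9
17 = 1·9 + 8
9 = 1·8 + 1
8 = 8·1 + 0
Back-substitute:
1 = 9 − 8
1 = −17 + 2·9
1 = 2·45552 − 5359·17
So 17·(-5359) ≡ 1 (mod 45552), hence d ≡ -5359 ≡ 40193 (mod 45552).

40193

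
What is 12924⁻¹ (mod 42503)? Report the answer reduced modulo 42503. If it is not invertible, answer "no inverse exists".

Extended Euclidean algorithm:
42503 = 3*12924 + 3731
12924 = 3*3731 + 1731
3731 = 2*1731 + 269
1731 = 6*269 + 117
269 = 2*117 + 35
117 = 3*35 + 12
35 = 2*12 + 11
12 = 1*11 + 1
11 = 11*1 + 0
gcd = 1, so the inverse exists. Back-substitute:
1 = 12 − 11
1 = −35 + 3·12
1 = 3·117 − 10·35
1 = −10·269 + 23·117
1 = 23·1731 − 148·269
1 = −148·3731 + 319·1731
1 = 319·12924 − 1105·3731
1 = −1105·42503 + 3634·12924
So 12924·3634 ≡ 1 (mod 42503).

3634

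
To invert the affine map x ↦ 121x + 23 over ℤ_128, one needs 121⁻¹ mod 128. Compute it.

73

gcd(128, 121) by repeated division:
128 = 1·121 + 7
121 = 17·7 + 2
7 = 3·2 + 1
2 = 2·1 + 0
The gcd is 1. Working backward:
1 = 7 − 3·2
1 = −3·121 + 52·7
1 = 52·128 − 55·121
So 121·(-55) ≡ 1 (mod 128), and -55 ≡ 73 (mod 128).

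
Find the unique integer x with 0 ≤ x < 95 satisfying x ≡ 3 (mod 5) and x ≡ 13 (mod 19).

Write x = 3 + 5·k. Then 5·k ≡ 13 − 3 ≡ 10 (mod 19).
Need 5⁻¹ mod 19. Extended Euclid on (19, 5):
19 = 3×5 + 4
5 = 1×4 + 1
4 = 4×1 + 0
Back-substitute:
1 = 5 − 4
1 = −19 + 4·5
5⁻¹ ≡ 4 (mod 19), so k ≡ 4·10 ≡ 2 (mod 19).
x = 3 + 5·2 = 13.

13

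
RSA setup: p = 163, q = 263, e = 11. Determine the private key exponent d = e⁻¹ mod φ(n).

φ(n) = (p−1)(q−1) = 162·262 = 42444.
Need d with 11·d ≡ 1 (mod 42444). Apply the extended Euclidean algorithm:
42444 = 3858*11 + 6
11 = 1*6 + 5
6 = 1*5 + 1
5 = 5*1 + 0
Back-substitute:
1 = 6 − 5
1 = −11 + 2·6
1 = 2·42444 − 7717·11
So 11·(-7717) ≡ 1 (mod 42444), hence d ≡ -7717 ≡ 34727 (mod 42444).

34727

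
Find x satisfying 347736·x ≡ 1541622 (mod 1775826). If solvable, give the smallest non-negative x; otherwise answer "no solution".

First find gcd(347736, 1775826):
1775826 = 5·347736 + 37146
347736 = 9·37146 + 13422
37146 = 2·13422 + 10302
13422 = 1·10302 + 3120
10302 = 3·3120 + 942
3120 = 3·942 + 294
942 = 3·294 + 60
294 = 4·60 + 54
60 = 1·54 + 6
54 = 9·6 + 0
gcd = 6 and 6 | 1541622, so solutions exist. Divide through by 6: 57956x ≡ 256937 (mod 295971).
Now find 57956⁻¹ mod 295971:
295971 = 5×57956 + 6191
57956 = 9×6191 + 2237
6191 = 2×2237 + 1717
2237 = 1×1717 + 520
1717 = 3×520 + 157
520 = 3×157 + 49
157 = 3×49 + 10
49 = 4×10 + 9
10 = 1×9 + 1
9 = 9×1 + 0
Back-substitute:
1 = 10 − 9
1 = −49 + 5·10
1 = 5·157 − 16·49
1 = −16·520 + 53·157
1 = 53·1717 − 175·520
1 = −175·2237 + 228·1717
1 = 228·6191 − 631·2237
1 = −631·57956 + 5907·6191
1 = 5907·295971 − 30166·57956
So 57956·(-30166) ≡ 1 (mod 295971), i.e. 57956⁻¹ ≡ 265805.
Then x ≡ 265805·256937 ≡ 127006 (mod 295971); the smallest non-negative solution is x = 127006.

127006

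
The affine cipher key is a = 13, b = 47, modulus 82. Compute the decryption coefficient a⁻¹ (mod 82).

19

gcd(82, 13) by repeated division:
82 = 6*13 + 4
13 = 3*4 + 1
4 = 4*1 + 0
Since gcd(13, 82) = 1, back-substitute to write 1 as a combination:
1 = 13 − 3·4
1 = −3·82 + 19·13
So 13·19 ≡ 1 (mod 82).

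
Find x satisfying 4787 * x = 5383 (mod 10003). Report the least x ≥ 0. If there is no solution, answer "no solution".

First find gcd(4787, 10003):
10003 = 2×4787 + 429
4787 = 11×429 + 68
429 = 6×68 + 21
68 = 3×21 + 5
21 = 4×5 + 1
5 = 5×1 + 0
gcd = 1, so a unique solution mod 10003 exists.
Back-substitute for the Bézout coefficients:
1 = 21 − 4·5
1 = −4·68 + 13·21
1 = 13·429 − 82·68
1 = −82·4787 + 915·429
1 = 915·10003 − 1912·4787
So 4787·(-1912) ≡ 1 (mod 10003), giving 4787⁻¹ ≡ 8091.
x ≡ 4787⁻¹·5383 ≡ 8091·5383 ≡ 791 (mod 10003).

791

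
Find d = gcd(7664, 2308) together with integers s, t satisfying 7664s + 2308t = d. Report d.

4

Apply Euclid's algorithm to 7664 and 2308:
7664 = 3*2308 + 740
2308 = 3*740 + 88
740 = 8*88 + 36
88 = 2*36 + 16
36 = 2*16 + 4
16 = 4*4 + 0
gcd(7664, 2308) = 4.
Express as a combination:
4 = 36 − 2·16
4 = −2·88 + 5·36
4 = 5·740 − 42·88
4 = −42·2308 + 131·740
4 = 131·7664 − 435·2308
So 4 = (131)·7664 + (-435)·2308.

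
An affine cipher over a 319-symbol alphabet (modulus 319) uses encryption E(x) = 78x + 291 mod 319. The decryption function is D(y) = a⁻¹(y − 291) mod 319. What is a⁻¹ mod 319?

45

Apply the Euclidean algorithm to 319 and 78:
319 = 4·78 + 7
78 = 11·7 + 1
7 = 7·1 + 0
The gcd is 1. Working backward:
1 = 78 − 11·7
1 = −11·319 + 45·78
So 78·45 ≡ 1 (mod 319).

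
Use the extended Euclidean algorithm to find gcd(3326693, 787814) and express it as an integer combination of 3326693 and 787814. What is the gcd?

Repeated division:
3326693 = 4·787814 + 175437
787814 = 4·175437 + 86066
175437 = 2·86066 + 3305
86066 = 26·3305 + 136
3305 = 24·136 + 41
136 = 3·41 + 13
41 = 3·13 + 2
13 = 6·2 + 1
2 = 2·1 + 0
gcd(3326693, 787814) = 1.
Working backward:
1 = 13 − 6·2
1 = −6·41 + 19·13
1 = 19·136 − 63·41
1 = −63·3305 + 1531·136
1 = 1531·86066 − 39869·3305
1 = −39869·175437 + 81269·86066
1 = 81269·787814 − 364945·175437
1 = −364945·3326693 + 1541049·787814
So 1 = (-364945)·3326693 + (1541049)·787814.

1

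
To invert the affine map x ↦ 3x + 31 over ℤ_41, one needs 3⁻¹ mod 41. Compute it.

gcd(41, 3) by repeated division:
41 = 13×3 + 2
3 = 1×2 + 1
2 = 2×1 + 0
gcd = 1, so the inverse exists. Back-substitute:
1 = 3 − 2
1 = −41 + 14·3
So 3·14 ≡ 1 (mod 41).

14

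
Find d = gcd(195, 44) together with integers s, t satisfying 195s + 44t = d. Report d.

1

Apply Euclid's algorithm to 195 and 44:
195 = 4·44 + 19
44 = 2·19 + 6
19 = 3·6 + 1
6 = 6·1 + 0
gcd(195, 44) = 1.
Express as a combination:
1 = 19 − 3·6
1 = −3·44 + 7·19
1 = 7·195 − 31·44
So 1 = (7)·195 + (-31)·44.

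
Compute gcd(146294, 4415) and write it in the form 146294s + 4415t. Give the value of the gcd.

Apply Euclid's algorithm to 146294 and 4415:
146294 = 33×4415 + 599
4415 = 7×599 + 222
599 = 2×222 + 155
222 = 1×155 + 67
155 = 2×67 + 21
67 = 3×21 + 4
21 = 5×4 + 1
4 = 4×1 + 0
gcd(146294, 4415) = 1.
Back-substituting:
1 = 21 − 5·4
1 = −5·67 + 16·21
1 = 16·155 − 37·67
1 = −37·222 + 53·155
1 = 53·599 − 143·222
1 = −143·4415 + 1054·599
1 = 1054·146294 − 34925·4415
So 1 = (1054)·146294 + (-34925)·4415.

1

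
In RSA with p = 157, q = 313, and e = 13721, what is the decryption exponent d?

713

φ(n) = (p−1)(q−1) = 156·312 = 48672.
Need d with 13721·d ≡ 1 (mod 48672). Apply the extended Euclidean algorithm:
48672 = 3×13721 + 7509
13721 = 1×7509 + 6212
7509 = 1×6212 + 1297
6212 = 4×1297 + 1024
1297 = 1×1024 + 273
1024 = 3×273 + 205
273 = 1×205 + 68
205 = 3×68 + 1
68 = 68×1 + 0
Back-substitute:
1 = 205 − 3·68
1 = −3·273 + 4·205
1 = 4·1024 − 15·273
1 = −15·1297 + 19·1024
1 = 19·6212 − 91·1297
1 = −91·7509 + 110·6212
1 = 110·13721 − 201·7509
1 = −201·48672 + 713·13721
So 13721·713 ≡ 1 (mod 48672), hence d = 713.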